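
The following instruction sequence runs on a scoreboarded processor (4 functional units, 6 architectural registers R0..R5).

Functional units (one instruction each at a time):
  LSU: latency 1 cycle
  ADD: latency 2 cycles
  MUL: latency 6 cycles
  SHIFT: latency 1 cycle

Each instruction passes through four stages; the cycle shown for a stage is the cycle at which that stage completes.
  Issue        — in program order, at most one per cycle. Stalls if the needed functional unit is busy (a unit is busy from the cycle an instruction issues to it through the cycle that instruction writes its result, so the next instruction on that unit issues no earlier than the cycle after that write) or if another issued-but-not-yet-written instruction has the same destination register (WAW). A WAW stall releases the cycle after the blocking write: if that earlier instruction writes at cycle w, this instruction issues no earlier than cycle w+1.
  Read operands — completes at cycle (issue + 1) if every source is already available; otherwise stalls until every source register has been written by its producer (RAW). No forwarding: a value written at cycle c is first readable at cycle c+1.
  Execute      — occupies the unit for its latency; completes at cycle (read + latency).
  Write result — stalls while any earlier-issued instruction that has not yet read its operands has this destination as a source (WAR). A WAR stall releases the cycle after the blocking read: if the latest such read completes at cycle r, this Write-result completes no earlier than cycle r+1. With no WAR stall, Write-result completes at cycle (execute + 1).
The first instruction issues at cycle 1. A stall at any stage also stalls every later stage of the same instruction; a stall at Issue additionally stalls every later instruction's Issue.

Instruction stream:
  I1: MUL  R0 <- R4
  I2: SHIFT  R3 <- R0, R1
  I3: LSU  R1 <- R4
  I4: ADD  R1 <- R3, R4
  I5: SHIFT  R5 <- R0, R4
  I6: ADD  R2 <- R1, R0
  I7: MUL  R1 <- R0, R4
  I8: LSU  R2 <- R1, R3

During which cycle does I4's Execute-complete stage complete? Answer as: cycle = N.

I1  is:1  ro:2  ex:8  wr:9
I2  is:2  ro:10  ex:11  wr:12  — RAW R0: wait I1 write@9
I3  is:3  ro:4  ex:5  wr:11  — WAR R1: wait I2 read@10
I4  is:12  ro:13  ex:15  wr:16  — WAW R1: wait I3 write@11
I5  is:13  ro:14  ex:15  wr:16
I6  is:17  ro:18  ex:20  wr:21  — struct: ADD busy until I4 writes@16
I7  is:18  ro:19  ex:25  wr:26
I8  is:22  ro:27  ex:28  wr:29  — WAW R2: wait I6 write@21, RAW R1: wait I7 write@26

cycle = 15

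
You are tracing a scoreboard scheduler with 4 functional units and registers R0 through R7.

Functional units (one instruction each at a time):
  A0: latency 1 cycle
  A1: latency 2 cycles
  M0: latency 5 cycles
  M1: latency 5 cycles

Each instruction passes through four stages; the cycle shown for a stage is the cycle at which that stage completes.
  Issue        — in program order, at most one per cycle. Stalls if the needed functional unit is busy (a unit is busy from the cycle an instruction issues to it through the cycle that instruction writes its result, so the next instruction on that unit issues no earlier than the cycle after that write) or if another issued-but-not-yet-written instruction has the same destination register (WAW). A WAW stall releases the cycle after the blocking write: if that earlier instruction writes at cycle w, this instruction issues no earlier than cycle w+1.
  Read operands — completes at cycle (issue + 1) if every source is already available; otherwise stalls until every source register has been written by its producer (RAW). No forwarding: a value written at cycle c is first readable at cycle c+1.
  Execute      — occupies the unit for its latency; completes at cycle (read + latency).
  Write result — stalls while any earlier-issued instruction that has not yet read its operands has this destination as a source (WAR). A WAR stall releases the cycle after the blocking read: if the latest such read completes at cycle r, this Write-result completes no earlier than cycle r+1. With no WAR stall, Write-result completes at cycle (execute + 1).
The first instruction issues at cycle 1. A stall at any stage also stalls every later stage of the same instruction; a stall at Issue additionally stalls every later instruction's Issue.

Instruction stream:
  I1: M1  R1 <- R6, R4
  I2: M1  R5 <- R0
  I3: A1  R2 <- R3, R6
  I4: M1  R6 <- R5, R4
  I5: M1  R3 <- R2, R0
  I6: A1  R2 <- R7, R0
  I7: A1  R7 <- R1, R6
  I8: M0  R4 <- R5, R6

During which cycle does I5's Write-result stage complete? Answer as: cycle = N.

cycle = 32

[I1] 1/2/7/8
[I2] 9/10/15/16  (struct: M1 busy until I1 writes@8)
[I3] 10/11/13/14
[I4] 17/18/23/24  (struct: M1 busy until I2 writes@16)
[I5] 25/26/31/32  (struct: M1 busy until I4 writes@24)
[I6] 26/27/29/30
[I7] 31/32/34/35  (struct: A1 busy until I6 writes@30)
[I8] 32/33/38/39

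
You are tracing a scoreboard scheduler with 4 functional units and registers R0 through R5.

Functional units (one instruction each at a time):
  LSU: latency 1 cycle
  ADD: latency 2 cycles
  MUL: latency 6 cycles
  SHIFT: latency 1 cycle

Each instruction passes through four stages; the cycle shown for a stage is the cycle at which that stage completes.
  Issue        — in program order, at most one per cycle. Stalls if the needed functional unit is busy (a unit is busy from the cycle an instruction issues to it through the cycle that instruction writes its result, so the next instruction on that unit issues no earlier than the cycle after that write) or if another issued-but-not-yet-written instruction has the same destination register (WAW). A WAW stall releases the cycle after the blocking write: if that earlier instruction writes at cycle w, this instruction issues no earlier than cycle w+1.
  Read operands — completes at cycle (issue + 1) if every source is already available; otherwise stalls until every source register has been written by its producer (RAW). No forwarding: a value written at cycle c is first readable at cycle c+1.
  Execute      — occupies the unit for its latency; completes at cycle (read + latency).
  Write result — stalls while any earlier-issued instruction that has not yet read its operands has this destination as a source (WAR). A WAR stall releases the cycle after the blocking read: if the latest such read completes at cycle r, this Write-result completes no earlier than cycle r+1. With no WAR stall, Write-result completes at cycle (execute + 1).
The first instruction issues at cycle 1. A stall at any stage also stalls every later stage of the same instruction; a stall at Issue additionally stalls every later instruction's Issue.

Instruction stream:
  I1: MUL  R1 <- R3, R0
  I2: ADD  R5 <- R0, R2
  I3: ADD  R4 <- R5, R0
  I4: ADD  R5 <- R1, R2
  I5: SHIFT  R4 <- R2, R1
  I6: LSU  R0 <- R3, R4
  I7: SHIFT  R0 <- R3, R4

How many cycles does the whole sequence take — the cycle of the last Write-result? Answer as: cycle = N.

I1 -> (1, 2, 8, 9)
I2 -> (2, 3, 5, 6)
I3 -> (7, 8, 10, 11)  // struct: ADD busy until I2 writes@6
I4 -> (12, 13, 15, 16)  // struct: ADD busy until I3 writes@11
I5 -> (13, 14, 15, 16)
I6 -> (14, 17, 18, 19)  // RAW R4: wait I5 write@16
I7 -> (20, 21, 22, 23)  // WAW R0: wait I6 write@19

cycle = 23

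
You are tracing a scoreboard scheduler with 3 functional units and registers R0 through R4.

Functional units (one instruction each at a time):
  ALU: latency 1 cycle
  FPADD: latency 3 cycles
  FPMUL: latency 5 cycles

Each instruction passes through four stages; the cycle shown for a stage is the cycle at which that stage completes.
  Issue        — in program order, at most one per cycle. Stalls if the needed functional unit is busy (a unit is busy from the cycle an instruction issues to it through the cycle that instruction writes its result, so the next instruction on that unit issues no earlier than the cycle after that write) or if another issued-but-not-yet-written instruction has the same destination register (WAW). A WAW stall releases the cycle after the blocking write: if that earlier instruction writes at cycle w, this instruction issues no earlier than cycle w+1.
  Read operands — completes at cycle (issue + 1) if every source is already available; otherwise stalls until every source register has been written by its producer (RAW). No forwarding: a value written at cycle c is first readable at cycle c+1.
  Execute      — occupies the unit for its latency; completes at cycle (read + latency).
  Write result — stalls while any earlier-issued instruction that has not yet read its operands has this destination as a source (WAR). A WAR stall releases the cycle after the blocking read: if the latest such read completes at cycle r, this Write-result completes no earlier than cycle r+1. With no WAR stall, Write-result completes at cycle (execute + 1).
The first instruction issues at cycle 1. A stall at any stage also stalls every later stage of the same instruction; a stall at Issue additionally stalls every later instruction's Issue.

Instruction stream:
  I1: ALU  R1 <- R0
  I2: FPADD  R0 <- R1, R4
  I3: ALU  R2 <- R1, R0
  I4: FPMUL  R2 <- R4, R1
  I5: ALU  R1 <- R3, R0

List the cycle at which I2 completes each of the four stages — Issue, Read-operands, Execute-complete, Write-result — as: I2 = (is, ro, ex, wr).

I2 = (2, 5, 8, 9)

cycle 1: issue I1 (ALU)
cycle 2: I1 read-ops · issue I2 (FPADD)
cycle 3: I1 finished on ALU
cycle 4: I1→R1
cycle 5: I2 read-ops · issue I3 (ALU)
cycle 8: I2 finished on FPADD
cycle 9: I2→R0
cycle 10: I3 read-ops
cycle 11: I3 finished on ALU
cycle 12: I3→R2
cycle 13: issue I4 (FPMUL)
cycle 14: I4 read-ops · issue I5 (ALU)
cycle 15: I5 read-ops
cycle 16: I5 finished on ALU
cycle 17: I5→R1
cycle 19: I4 finished on FPMUL
cycle 20: I4→R2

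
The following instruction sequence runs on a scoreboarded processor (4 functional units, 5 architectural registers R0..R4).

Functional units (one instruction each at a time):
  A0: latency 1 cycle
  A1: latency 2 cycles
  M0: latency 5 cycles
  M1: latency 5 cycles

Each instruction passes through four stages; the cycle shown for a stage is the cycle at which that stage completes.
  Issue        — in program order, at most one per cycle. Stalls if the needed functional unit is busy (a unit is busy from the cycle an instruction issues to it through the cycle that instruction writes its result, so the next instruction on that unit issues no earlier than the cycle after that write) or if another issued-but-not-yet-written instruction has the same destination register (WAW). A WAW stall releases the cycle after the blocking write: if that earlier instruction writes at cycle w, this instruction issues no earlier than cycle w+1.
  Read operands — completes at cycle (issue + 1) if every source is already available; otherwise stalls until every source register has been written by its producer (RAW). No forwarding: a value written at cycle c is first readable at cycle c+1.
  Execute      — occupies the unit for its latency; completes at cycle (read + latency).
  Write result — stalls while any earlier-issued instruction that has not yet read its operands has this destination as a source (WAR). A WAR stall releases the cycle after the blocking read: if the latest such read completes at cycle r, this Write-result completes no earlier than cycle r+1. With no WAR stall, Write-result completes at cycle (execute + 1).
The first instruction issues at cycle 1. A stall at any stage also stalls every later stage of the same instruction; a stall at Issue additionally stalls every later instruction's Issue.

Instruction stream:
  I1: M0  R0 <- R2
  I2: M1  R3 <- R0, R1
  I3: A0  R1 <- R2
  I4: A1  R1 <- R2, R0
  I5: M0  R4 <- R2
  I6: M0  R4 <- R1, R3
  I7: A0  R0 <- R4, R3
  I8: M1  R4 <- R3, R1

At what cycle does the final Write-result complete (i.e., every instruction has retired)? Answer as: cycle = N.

1) issue 1, read 2, done 7, write 8
2) issue 2, read 9, done 14, write 15  <RAW R0: wait I1 write@8>
3) issue 3, read 4, done 5, write 10  <WAR R1: wait I2 read@9>
4) issue 11, read 12, done 14, write 15  <WAW R1: wait I3 write@10>
5) issue 12, read 13, done 18, write 19
6) issue 20, read 21, done 26, write 27  <struct: M0 busy until I5 writes@19>
7) issue 21, read 28, done 29, write 30  <RAW R4: wait I6 write@27>
8) issue 28, read 29, done 34, write 35  <WAW R4: wait I6 write@27>

cycle = 35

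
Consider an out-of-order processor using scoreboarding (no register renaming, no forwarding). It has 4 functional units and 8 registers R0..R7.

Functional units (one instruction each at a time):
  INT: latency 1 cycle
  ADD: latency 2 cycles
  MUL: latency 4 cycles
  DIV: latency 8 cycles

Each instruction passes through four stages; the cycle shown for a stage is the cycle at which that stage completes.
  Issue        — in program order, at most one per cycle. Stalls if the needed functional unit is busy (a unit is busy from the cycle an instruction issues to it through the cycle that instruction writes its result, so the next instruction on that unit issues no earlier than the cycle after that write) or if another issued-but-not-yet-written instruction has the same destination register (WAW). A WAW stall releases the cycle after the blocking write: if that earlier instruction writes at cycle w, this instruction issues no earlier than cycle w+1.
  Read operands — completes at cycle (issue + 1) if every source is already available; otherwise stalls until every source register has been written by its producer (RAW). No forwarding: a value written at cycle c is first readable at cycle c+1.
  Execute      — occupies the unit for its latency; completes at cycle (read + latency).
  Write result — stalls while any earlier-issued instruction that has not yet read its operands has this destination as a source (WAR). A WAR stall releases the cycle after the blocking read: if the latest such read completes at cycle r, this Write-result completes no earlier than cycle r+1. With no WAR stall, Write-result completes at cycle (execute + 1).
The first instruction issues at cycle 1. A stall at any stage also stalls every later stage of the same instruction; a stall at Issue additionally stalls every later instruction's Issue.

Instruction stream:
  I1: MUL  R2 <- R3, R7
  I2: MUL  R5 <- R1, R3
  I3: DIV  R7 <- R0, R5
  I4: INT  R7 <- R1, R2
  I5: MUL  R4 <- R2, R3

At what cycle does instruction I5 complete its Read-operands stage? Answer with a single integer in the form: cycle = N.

cycle 1: I1 issues→MUL
cycle 2: I1 reads
cycle 6: I1 exec-done
cycle 7: I1 writes R2
cycle 8: I2 issues→MUL
cycle 9: I2 reads; I3 issues→DIV
cycle 13: I2 exec-done
cycle 14: I2 writes R5
cycle 15: I3 reads
cycle 23: I3 exec-done
cycle 24: I3 writes R7
cycle 25: I4 issues→INT
cycle 26: I4 reads; I5 issues→MUL
cycle 27: I4 exec-done; I5 reads
cycle 28: I4 writes R7
cycle 31: I5 exec-done
cycle 32: I5 writes R4

cycle = 27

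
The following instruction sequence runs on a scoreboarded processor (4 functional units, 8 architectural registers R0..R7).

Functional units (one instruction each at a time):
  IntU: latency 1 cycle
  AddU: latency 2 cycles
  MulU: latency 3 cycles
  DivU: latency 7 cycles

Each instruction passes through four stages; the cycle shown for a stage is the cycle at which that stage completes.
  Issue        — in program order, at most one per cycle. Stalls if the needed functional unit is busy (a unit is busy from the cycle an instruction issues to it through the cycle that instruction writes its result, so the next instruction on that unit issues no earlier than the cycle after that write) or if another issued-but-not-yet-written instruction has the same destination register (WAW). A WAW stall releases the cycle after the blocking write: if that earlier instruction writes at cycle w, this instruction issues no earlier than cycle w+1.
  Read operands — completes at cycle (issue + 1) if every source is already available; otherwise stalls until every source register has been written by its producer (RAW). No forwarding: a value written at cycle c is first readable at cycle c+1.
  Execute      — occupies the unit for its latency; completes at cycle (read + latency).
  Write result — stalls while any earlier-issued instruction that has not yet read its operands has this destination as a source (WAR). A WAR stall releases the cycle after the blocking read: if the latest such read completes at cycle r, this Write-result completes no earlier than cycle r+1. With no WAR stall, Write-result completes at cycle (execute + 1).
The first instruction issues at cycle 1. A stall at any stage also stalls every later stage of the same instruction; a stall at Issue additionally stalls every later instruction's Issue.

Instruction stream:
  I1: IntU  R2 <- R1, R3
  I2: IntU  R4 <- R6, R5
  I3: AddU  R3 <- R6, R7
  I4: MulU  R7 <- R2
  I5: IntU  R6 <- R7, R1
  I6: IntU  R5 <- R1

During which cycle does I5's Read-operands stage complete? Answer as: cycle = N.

[I1] 1/2/3/4
[I2] 5/6/7/8  (struct: IntU busy until I1 writes@4)
[I3] 6/7/9/10
[I4] 7/8/11/12
[I5] 9/13/14/15  (struct: IntU busy until I2 writes@8; RAW R7: wait I4 write@12)
[I6] 16/17/18/19  (struct: IntU busy until I5 writes@15)

cycle = 13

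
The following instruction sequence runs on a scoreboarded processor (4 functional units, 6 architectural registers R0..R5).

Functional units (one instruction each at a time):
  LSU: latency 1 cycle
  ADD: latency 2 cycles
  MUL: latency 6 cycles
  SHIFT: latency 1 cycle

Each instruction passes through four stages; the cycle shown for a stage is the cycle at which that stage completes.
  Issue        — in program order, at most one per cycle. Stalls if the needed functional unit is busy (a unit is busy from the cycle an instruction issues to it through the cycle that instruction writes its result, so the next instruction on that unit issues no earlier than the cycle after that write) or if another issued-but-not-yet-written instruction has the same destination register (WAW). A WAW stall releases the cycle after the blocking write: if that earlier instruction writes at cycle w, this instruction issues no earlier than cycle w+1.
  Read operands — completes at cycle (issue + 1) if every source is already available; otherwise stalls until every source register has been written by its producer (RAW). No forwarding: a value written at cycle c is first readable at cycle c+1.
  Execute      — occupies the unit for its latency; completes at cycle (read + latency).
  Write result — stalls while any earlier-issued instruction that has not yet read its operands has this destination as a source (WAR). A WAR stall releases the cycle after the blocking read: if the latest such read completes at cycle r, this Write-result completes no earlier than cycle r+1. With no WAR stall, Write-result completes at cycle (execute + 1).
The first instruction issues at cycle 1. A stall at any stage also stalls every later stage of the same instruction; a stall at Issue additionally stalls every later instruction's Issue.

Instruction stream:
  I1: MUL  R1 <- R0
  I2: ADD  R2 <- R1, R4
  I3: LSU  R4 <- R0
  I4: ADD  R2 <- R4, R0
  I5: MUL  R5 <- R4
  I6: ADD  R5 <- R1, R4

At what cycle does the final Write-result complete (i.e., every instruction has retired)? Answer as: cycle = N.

cycle = 28

c1: I1 dispatched to MUL
c2: I1 operands ready | I2 dispatched to ADD
c3: I3 dispatched to LSU
c4: I3 operands ready
c5: I3 complete
c8: I1 complete
c9: R1←I1
c10: I2 operands ready
c11: R4←I3
c12: I2 complete
c13: R2←I2
c14: I4 dispatched to ADD
c15: I4 operands ready | I5 dispatched to MUL
c16: I5 operands ready
c17: I4 complete
c18: R2←I4
c22: I5 complete
c23: R5←I5
c24: I6 dispatched to ADD
c25: I6 operands ready
c27: I6 complete
c28: R5←I6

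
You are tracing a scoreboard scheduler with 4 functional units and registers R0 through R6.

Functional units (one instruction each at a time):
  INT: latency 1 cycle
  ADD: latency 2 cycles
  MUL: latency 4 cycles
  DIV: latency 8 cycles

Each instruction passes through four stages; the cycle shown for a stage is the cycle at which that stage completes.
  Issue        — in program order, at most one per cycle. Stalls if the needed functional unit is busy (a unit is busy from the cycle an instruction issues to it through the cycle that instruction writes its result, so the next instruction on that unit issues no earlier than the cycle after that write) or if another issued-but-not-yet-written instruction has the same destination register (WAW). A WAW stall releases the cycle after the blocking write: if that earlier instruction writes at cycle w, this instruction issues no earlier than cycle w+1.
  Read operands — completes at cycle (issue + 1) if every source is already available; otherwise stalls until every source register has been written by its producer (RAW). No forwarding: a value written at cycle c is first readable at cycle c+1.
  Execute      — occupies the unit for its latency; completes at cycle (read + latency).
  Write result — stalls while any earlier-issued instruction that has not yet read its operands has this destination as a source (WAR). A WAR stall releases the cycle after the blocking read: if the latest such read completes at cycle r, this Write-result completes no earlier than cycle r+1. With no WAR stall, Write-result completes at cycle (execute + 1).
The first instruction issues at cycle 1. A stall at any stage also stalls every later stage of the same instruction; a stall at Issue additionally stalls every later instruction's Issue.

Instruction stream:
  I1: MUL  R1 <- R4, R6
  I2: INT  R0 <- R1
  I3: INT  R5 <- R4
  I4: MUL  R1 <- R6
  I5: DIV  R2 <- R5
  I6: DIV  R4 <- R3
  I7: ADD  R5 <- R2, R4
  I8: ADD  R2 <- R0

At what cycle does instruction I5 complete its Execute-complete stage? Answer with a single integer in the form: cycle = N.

cycle = 23

1) issue 1, read 2, done 6, write 7
2) issue 2, read 8, done 9, write 10  <RAW R1: wait I1 write@7>
3) issue 11, read 12, done 13, write 14  <struct: INT busy until I2 writes@10>
4) issue 12, read 13, done 17, write 18
5) issue 13, read 15, done 23, write 24  <RAW R5: wait I3 write@14>
6) issue 25, read 26, done 34, write 35  <struct: DIV busy until I5 writes@24>
7) issue 26, read 36, done 38, write 39  <RAW R4: wait I6 write@35>
8) issue 40, read 41, done 43, write 44  <struct: ADD busy until I7 writes@39>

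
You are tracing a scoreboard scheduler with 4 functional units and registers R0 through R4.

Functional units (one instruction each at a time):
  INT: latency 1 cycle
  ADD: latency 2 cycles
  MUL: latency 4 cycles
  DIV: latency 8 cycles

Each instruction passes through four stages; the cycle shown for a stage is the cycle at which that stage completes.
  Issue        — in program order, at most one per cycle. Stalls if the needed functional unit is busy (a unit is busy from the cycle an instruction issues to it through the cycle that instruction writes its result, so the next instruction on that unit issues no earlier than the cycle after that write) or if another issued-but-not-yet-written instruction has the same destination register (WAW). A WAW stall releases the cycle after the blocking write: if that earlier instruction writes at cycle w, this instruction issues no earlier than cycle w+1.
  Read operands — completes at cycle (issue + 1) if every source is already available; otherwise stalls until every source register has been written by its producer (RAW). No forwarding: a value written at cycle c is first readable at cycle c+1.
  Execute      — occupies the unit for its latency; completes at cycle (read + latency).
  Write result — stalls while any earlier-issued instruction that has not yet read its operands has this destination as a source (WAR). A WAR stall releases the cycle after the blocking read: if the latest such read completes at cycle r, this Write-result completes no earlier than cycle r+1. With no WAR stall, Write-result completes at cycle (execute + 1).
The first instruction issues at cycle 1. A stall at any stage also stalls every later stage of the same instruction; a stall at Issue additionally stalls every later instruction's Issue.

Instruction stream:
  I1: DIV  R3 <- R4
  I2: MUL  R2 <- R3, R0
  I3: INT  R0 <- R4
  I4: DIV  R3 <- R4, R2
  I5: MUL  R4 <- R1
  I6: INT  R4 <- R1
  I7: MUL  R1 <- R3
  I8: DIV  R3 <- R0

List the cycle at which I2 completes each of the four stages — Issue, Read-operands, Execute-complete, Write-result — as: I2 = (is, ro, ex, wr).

I2 = (2, 12, 16, 17)

t=1  I1 issues→DIV
t=2  I1 reads · I2 issues→MUL
t=3  I3 issues→INT
t=4  I3 reads
t=5  I3 exec-done
t=10  I1 exec-done
t=11  I1 writes R3
t=12  I2 reads · I4 issues→DIV
t=13  I3 writes R0
t=16  I2 exec-done
t=17  I2 writes R2
t=18  I4 reads · I5 issues→MUL
t=19  I5 reads
t=23  I5 exec-done
t=24  I5 writes R4
t=25  I6 issues→INT
t=26  I4 exec-done · I6 reads · I7 issues→MUL
t=27  I4 writes R3 · I6 exec-done
t=28  I6 writes R4 · I7 reads · I8 issues→DIV
t=29  I8 reads
t=32  I7 exec-done
t=33  I7 writes R1
t=37  I8 exec-done
t=38  I8 writes R3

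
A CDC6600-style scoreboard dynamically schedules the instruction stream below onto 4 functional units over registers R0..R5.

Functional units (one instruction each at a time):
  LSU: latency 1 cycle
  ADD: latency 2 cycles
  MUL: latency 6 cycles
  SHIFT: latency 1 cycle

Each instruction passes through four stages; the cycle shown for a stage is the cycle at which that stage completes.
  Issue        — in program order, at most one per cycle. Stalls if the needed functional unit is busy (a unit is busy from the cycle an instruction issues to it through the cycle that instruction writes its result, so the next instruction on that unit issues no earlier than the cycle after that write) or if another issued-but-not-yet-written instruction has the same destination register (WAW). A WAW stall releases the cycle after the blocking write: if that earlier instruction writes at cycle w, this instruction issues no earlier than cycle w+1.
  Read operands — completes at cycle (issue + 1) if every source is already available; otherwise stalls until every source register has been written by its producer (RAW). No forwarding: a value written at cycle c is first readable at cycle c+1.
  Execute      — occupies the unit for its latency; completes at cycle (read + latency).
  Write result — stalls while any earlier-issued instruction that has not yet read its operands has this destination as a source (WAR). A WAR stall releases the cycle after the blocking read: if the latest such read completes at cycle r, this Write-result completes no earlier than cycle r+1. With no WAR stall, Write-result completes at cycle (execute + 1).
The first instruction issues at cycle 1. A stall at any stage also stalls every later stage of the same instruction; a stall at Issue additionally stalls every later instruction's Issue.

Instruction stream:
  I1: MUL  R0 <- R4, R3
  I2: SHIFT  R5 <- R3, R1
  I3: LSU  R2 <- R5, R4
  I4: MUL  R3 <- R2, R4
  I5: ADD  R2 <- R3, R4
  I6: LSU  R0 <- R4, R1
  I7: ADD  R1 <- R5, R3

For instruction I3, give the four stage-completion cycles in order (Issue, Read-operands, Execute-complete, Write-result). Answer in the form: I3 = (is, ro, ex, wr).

t=1  I1→MUL
t=2  I1 RO | I2→SHIFT
t=3  I2 RO | I3→LSU
t=4  I2 EX
t=5  I2 WR R5
t=6  I3 RO
t=7  I3 EX
t=8  I1 EX | I3 WR R2
t=9  I1 WR R0
t=10  I4→MUL
t=11  I4 RO | I5→ADD
t=12  I6→LSU
t=13  I6 RO
t=14  I6 EX
t=15  I6 WR R0
t=17  I4 EX
t=18  I4 WR R3
t=19  I5 RO
t=21  I5 EX
t=22  I5 WR R2
t=23  I7→ADD
t=24  I7 RO
t=26  I7 EX
t=27  I7 WR R1

I3 = (3, 6, 7, 8)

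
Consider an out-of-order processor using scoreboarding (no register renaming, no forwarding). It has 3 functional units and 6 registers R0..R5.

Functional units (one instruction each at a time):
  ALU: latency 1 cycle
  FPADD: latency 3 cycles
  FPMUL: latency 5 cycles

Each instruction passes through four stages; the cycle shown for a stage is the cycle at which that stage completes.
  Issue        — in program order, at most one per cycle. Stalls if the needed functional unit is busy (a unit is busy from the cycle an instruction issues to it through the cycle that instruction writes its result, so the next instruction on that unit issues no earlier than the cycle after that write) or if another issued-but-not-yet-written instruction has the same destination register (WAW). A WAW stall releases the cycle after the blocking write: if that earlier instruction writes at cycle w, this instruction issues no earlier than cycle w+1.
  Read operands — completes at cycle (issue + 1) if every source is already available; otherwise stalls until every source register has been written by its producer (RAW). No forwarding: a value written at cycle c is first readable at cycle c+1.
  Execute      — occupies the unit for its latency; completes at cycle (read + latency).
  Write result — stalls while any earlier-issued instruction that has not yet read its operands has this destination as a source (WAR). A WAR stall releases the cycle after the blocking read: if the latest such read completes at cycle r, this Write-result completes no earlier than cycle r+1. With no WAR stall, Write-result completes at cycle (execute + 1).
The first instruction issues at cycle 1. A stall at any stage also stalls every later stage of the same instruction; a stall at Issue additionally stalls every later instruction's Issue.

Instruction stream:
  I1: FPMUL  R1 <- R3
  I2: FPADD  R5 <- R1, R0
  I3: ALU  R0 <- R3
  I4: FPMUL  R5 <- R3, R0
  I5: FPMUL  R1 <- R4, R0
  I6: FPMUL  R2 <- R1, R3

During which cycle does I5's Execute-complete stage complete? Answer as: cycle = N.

cycle = 28

c1: I1→FPMUL
c2: I1 RO; I2→FPADD
c3: I3→ALU
c4: I3 RO
c5: I3 EX
c7: I1 EX
c8: I1 WR R1
c9: I2 RO
c10: I3 WR R0
c12: I2 EX
c13: I2 WR R5
c14: I4→FPMUL
c15: I4 RO
c20: I4 EX
c21: I4 WR R5
c22: I5→FPMUL
c23: I5 RO
c28: I5 EX
c29: I5 WR R1
c30: I6→FPMUL
c31: I6 RO
c36: I6 EX
c37: I6 WR R2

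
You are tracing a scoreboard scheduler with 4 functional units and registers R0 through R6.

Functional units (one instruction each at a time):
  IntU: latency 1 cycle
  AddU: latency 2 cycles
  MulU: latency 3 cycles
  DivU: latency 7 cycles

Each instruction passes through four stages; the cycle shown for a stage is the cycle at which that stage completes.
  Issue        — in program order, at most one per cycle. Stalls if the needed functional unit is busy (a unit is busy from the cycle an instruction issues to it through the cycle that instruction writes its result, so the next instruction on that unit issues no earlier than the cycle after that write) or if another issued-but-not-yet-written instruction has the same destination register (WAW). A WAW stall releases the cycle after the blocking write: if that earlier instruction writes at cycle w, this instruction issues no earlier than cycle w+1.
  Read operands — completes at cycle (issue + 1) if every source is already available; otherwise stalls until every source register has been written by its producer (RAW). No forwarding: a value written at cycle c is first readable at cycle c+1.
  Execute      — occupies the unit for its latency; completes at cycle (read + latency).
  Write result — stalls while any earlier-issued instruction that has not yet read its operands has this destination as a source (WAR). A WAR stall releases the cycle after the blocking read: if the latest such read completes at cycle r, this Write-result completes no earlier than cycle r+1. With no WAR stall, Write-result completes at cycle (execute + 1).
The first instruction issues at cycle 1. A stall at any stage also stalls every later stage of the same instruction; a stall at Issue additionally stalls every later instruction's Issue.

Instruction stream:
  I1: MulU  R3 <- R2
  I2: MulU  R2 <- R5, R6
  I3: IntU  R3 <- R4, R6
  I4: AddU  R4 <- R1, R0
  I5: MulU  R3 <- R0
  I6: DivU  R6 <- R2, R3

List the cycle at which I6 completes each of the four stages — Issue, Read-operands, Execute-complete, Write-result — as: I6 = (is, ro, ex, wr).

I6 = (14, 19, 26, 27)

cycle 1: I1 issues→MulU
cycle 2: I1 reads
cycle 5: I1 exec-done
cycle 6: I1 writes R3
cycle 7: I2 issues→MulU
cycle 8: I2 reads, I3 issues→IntU
cycle 9: I3 reads, I4 issues→AddU
cycle 10: I3 exec-done, I4 reads
cycle 11: I2 exec-done, I3 writes R3
cycle 12: I2 writes R2, I4 exec-done
cycle 13: I4 writes R4, I5 issues→MulU
cycle 14: I5 reads, I6 issues→DivU
cycle 17: I5 exec-done
cycle 18: I5 writes R3
cycle 19: I6 reads
cycle 26: I6 exec-done
cycle 27: I6 writes R6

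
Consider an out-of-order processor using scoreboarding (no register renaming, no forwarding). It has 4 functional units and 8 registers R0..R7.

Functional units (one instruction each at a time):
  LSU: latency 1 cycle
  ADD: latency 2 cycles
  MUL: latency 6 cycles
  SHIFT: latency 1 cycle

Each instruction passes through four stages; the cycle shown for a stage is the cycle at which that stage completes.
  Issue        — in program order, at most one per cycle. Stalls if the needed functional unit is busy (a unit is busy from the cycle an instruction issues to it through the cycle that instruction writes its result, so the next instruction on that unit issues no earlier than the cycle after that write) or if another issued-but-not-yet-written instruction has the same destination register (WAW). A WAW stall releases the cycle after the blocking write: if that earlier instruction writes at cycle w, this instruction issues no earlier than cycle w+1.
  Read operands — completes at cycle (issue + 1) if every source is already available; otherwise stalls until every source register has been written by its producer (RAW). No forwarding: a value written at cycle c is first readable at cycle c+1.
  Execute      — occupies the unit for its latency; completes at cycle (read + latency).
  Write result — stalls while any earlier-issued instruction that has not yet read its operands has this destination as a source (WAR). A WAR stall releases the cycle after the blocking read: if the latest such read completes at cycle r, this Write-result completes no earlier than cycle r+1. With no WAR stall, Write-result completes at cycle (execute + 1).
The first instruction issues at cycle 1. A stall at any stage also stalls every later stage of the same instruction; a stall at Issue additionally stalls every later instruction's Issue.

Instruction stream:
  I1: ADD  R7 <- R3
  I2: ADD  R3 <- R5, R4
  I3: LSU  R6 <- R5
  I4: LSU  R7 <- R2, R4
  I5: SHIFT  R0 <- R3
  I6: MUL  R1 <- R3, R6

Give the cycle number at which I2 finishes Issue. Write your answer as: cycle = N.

cycle 1: I1→ADD
cycle 2: I1 RO
cycle 4: I1 EX
cycle 5: I1 WR R7
cycle 6: I2→ADD
cycle 7: I2 RO | I3→LSU
cycle 8: I3 RO
cycle 9: I2 EX | I3 EX
cycle 10: I2 WR R3 | I3 WR R6
cycle 11: I4→LSU
cycle 12: I4 RO | I5→SHIFT
cycle 13: I4 EX | I5 RO | I6→MUL
cycle 14: I4 WR R7 | I5 EX | I6 RO
cycle 15: I5 WR R0
cycle 20: I6 EX
cycle 21: I6 WR R1

cycle = 6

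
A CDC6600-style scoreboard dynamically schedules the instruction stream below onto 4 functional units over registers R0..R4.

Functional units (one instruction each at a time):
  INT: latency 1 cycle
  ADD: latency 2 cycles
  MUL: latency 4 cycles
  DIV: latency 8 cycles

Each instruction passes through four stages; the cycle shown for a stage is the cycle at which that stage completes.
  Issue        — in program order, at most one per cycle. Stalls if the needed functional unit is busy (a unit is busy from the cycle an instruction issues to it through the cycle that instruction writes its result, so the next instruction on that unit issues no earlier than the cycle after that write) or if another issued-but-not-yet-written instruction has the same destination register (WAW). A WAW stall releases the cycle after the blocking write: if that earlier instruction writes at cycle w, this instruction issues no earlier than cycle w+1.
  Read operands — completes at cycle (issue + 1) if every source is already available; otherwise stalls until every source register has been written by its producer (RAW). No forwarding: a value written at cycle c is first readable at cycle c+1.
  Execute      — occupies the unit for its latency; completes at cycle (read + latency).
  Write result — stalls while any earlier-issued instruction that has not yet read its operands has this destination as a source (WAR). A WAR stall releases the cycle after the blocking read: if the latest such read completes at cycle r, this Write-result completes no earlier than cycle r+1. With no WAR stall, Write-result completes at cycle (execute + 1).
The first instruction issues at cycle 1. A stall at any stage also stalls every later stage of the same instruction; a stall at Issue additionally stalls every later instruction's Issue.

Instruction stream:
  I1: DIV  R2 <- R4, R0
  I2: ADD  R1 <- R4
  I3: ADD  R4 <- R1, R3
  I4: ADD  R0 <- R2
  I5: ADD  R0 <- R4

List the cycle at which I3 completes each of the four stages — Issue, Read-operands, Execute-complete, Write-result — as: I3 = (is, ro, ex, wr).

I3 = (7, 8, 10, 11)

  I1 | 1 | 2 | 10 | 11
  I2 | 2 | 3 | 5 | 6
  I3 | 7 | 8 | 10 | 11   struct: ADD busy until I2 writes@6
  I4 | 12 | 13 | 15 | 16   struct: ADD busy until I3 writes@11
  I5 | 17 | 18 | 20 | 21   struct: ADD busy until I4 writes@16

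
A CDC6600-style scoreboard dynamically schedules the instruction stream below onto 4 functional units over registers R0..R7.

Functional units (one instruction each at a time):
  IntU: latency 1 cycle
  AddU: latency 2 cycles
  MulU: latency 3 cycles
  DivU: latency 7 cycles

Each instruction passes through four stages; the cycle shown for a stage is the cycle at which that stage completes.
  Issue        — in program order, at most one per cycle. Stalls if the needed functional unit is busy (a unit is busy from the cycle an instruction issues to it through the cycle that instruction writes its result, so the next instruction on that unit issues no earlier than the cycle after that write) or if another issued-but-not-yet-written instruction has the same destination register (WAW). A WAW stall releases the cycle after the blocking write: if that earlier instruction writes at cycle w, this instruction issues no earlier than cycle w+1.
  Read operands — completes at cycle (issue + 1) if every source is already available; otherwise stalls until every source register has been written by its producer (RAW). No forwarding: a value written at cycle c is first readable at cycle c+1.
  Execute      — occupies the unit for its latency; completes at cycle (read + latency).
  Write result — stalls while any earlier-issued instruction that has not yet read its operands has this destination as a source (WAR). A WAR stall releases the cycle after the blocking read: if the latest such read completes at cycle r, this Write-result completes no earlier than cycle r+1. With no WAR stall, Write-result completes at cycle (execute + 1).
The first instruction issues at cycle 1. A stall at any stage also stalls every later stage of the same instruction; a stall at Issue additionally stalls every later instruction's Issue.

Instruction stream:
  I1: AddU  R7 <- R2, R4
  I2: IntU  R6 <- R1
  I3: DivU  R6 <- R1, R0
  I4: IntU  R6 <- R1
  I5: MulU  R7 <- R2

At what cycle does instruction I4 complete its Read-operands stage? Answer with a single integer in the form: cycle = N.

cycle = 17

[1] I1 issues→AddU
[2] I1 reads, I2 issues→IntU
[3] I2 reads
[4] I1 exec-done, I2 exec-done
[5] I1 writes R7, I2 writes R6
[6] I3 issues→DivU
[7] I3 reads
[14] I3 exec-done
[15] I3 writes R6
[16] I4 issues→IntU
[17] I4 reads, I5 issues→MulU
[18] I4 exec-done, I5 reads
[19] I4 writes R6
[21] I5 exec-done
[22] I5 writes R7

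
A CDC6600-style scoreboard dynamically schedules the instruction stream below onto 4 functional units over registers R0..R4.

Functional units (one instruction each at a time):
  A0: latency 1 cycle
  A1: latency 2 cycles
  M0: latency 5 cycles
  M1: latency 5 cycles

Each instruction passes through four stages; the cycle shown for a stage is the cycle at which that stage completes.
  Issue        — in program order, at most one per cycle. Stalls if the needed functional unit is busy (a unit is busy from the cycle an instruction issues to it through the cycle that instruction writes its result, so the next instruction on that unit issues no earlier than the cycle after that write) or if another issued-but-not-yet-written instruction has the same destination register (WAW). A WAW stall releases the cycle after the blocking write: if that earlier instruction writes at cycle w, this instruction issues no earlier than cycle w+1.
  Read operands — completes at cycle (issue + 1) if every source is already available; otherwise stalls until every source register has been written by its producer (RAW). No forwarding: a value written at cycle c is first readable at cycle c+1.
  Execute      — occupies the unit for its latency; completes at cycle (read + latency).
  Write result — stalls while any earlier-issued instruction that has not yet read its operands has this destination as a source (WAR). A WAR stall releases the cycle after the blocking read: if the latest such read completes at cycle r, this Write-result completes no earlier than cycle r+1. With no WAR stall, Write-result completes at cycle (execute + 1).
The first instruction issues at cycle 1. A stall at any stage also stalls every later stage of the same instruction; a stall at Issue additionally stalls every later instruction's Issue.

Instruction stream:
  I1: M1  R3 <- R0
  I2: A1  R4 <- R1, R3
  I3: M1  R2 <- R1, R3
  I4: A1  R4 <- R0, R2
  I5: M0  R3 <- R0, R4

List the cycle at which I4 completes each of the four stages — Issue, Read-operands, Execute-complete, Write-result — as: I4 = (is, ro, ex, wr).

[1] I1 issues→M1
[2] I1 reads · I2 issues→A1
[7] I1 exec-done
[8] I1 writes R3
[9] I2 reads · I3 issues→M1
[10] I3 reads
[11] I2 exec-done
[12] I2 writes R4
[13] I4 issues→A1
[14] I5 issues→M0
[15] I3 exec-done
[16] I3 writes R2
[17] I4 reads
[19] I4 exec-done
[20] I4 writes R4
[21] I5 reads
[26] I5 exec-done
[27] I5 writes R3

I4 = (13, 17, 19, 20)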